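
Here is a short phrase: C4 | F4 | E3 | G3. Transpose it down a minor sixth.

E3 A3 G#2 B2

C4 down a minor sixth is E3.
F4: a sixth down reaches A, and 8 semitones makes it A3.
E3 down a minor sixth is G#2.
G3 down a minor sixth is B2.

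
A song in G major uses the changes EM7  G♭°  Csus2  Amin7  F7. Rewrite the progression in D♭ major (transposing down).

BbM7 Dbb° Gbsus2 Ebmin7 Cb7

G major down to D♭ major is an augmented fourth; each chord root moves by that interval while the quality stays the same.
EM7: root E down an augmented fourth → Bb, giving BbM7.
G♭°: root G♭ down an augmented fourth → Dbb, giving Dbb°.
Csus2: root C down an augmented fourth → Gb, giving Gbsus2.
Amin7: root A down an augmented fourth → Eb, giving Ebmin7.
F7: root F down an augmented fourth → Cb, giving Cb7.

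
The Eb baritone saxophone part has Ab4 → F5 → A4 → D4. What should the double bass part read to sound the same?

Cb4 Ab4 C4 F3

First find concert pitch: the Eb baritone saxophone sounds a major thirteenth below written, so Ab4 F5 A4 D4 sounds Cb3 Ab3 C3 F2.
Then write for double bass: it sounds a perfect octave below written, so the part must be a perfect octave above concert.
Cb3 → Cb4
Ab3 → Ab4
C3 → C4
F2 → F3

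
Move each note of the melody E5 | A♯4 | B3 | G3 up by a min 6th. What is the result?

C6 F#5 G4 Eb4

A minor sixth up from E5 gives C6.
A minor sixth up from A#4 gives F#5.
A minor sixth up from B3 gives G4.
G3 up a minor sixth is Eb4.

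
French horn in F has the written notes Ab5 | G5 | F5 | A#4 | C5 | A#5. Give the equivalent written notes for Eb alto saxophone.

Bb5 A5 G5 B#4 D5 B#5

First find concert pitch: the French horn in F sounds a perfect fifth below written, so Ab5 G5 F5 A#4 C5 A#5 sounds Db5 C5 Bb4 D#4 F4 D#5.
Then write for Eb alto saxophone: it sounds a major sixth below written, so the part must be a major sixth above concert.
Db5 → Bb5
C5 → A5
Bb4 → G5
D#4 → B#4
F4 → D5
D#5 → B#5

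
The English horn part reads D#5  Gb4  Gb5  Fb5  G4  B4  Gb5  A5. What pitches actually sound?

G#4 Cb4 Cb5 Bbb4 C4 E4 Cb5 D5

Written C4 on the English horn sounds as F3, a perfect fifth lower; apply that shift to every note.
D#5 to G#4
Gb4 to Cb4
Gb5 to Cb5
Fb5 to Bbb4
G4 to C4
B4 to E4
Gb5 to Cb5
A5 to D5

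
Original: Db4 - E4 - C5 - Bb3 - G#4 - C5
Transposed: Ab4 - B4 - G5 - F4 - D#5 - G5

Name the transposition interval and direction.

up a perfect fifth

From Db4 to Ab4 is 5 letter names — a fifth of some quality.
Db4 to Ab4 is 7 semitones, which makes it a perfect fifth; the second version is higher, so the direction is up.
Checking another pair — C5 → G5 — gives the same interval.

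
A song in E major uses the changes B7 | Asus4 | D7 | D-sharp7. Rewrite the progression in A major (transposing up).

E7 Dsus4 G7 G#7

E major up to A major is a perfect fourth; each chord root moves by that interval while the quality stays the same.
B7: root B up a perfect fourth → E, giving E7.
Asus4: root A up a perfect fourth → D, giving Dsus4.
D7: root D up a perfect fourth → G, giving G7.
D-sharp7: root D-sharp up a perfect fourth → G#, giving G#7.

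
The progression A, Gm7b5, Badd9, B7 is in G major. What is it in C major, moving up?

G major up to C major is a perfect fourth; each chord root moves by that interval while the quality stays the same.
A: root A up a perfect fourth → D, giving D.
Gm7b5: root G up a perfect fourth → C, giving Cm7b5.
Badd9: root B up a perfect fourth → E, giving Eadd9.
B7: root B up a perfect fourth → E, giving E7.

D Cm7b5 Eadd9 E7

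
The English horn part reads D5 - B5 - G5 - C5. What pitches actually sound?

Written C4 on the English horn sounds as F3, a perfect fifth lower; apply that shift to every note.
D5 gives G4
B5 gives E5
G5 gives C5
C5 gives F4

G4 E5 C5 F4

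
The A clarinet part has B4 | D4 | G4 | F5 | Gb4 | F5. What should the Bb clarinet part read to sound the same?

A#4 C#4 F#4 E5 F4 E5

First find concert pitch: the A clarinet sounds a minor third below written, so B4 D4 G4 F5 Gb4 F5 sounds G#4 B3 E4 D5 Eb4 D5.
Then write for Bb clarinet: it sounds a major second below written, so the part must be a major second above concert.
G#4 → A#4
B3 → C#4
E4 → F#4
D5 → E5
Eb4 → F4
D5 → E5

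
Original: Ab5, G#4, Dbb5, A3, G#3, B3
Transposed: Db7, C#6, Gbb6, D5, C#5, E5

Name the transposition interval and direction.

From Ab5 to Db7 is 11 letter names — an eleventh of some quality.
Ab5 to Db7 is 17 semitones, which makes it a perfect eleventh; the second version is higher, so the direction is up.
Checking another pair — B3 → E5 — gives the same interval.

up a perfect eleventh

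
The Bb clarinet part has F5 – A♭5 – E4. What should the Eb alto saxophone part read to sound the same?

First find concert pitch: the Bb clarinet sounds a major second below written, so F5 A♭5 E4 sounds Eb5 Gb5 D4.
Then write for Eb alto saxophone: it sounds a major sixth below written, so the part must be a major sixth above concert.
Eb5 → C6
Gb5 → Eb6
D4 → B4

C6 Eb6 B4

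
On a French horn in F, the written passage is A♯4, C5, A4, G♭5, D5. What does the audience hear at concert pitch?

D#4 F4 D4 Cb5 G4

The French horn in F sounds a perfect fifth below written, so transpose each written note down a perfect fifth.
A#4 to D#4
C5 to F4
A4 to D4
Gb5 to Cb5
D5 to G4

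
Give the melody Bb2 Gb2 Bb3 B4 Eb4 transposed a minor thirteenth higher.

Bb2 up a minor thirteenth is Gb4.
Gb2 up a minor thirteenth is Ebb4.
A minor thirteenth up from Bb3 gives Gb5.
A minor thirteenth up from B4 gives G6.
Eb4: a thirteenth up reaches C, and 20 semitones makes it Cb6.

Gb4 Ebb4 Gb5 G6 Cb6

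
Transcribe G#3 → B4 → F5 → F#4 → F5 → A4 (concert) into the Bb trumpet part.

Written C4 sounds as Bb3 on the Bb trumpet, so concert pitches are written a major second up.
G#3 -> A#3
B4 -> C#5
F5 -> G5
F#4 -> G#4
F5 -> G5
A4 -> B4

A#3 C#5 G5 G#4 G5 B4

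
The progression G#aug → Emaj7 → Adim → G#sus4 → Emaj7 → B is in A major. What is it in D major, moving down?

A major down to D major is a perfect fifth; each chord root moves by that interval while the quality stays the same.
G#aug: root G# down a perfect fifth → C#, giving C#aug.
Emaj7: root E down a perfect fifth → A, giving Amaj7.
Adim: root A down a perfect fifth → D, giving Ddim.
G#sus4: root G# down a perfect fifth → C#, giving C#sus4.
Emaj7: root E down a perfect fifth → A, giving Amaj7.
B: root B down a perfect fifth → E, giving E.

C#aug Amaj7 Ddim C#sus4 Amaj7 E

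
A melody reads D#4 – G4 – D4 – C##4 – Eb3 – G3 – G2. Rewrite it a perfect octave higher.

D#5 G5 D5 C##5 Eb4 G4 G3

D#4 → D#5
G4 → G5
D4 → D5
C##4 → C##5
Eb3 → Eb4
G3 → G4
G2 → G3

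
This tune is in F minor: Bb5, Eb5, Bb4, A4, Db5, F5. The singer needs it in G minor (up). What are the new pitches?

F minor to G minor up is a major second, so every note moves up by that interval.
Bb5 -> C6
Eb5 -> F5
Bb4 -> C5
A4 -> B4
Db5 -> Eb5
F5 -> G5

C6 F5 C5 B4 Eb5 G5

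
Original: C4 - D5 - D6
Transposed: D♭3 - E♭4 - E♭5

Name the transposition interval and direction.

down a major seventh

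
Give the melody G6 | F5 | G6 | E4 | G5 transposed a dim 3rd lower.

E#6 D#5 E#6 C##4 E#5

G6 becomes E#6
F5 becomes D#5
G6 becomes E#6
E4 becomes C##4
G5 becomes E#5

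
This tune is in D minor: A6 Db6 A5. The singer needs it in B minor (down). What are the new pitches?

From D down to B is a minor third; apply that to each pitch.
A6 to F#6
Db6 to Bb5
A5 to F#5

F#6 Bb5 F#5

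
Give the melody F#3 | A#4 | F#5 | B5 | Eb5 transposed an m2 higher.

G3 B4 G5 C6 Fb5

A minor second up from F#3 gives G3.
A minor second up from A#4 gives B4.
F#5: a second up reaches G, and 1 semitone makes it G5.
B5 up a minor second is C6.
Eb5 up a minor second is Fb5.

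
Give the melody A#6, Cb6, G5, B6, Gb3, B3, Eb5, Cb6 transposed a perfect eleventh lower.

E#5 Gb4 D4 F#5 Db2 F#2 Bb3 Gb4

A#6: an eleventh down reaches E, and 17 semitones makes it E#5.
Cb6 down a perfect eleventh is Gb4.
A perfect eleventh down from G5 gives D4.
B6: an eleventh down reaches F, and 17 semitones makes it F#5.
A perfect eleventh down from Gb3 gives Db2.
B3: an eleventh down reaches F, and 17 semitones makes it F#2.
Eb5: an eleventh down reaches B, and 17 semitones makes it Bb3.
Cb6: an eleventh down reaches G, and 17 semitones makes it Gb4.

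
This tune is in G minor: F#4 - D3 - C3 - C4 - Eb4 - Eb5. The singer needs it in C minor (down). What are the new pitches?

B3 G2 F2 F3 Ab3 Ab4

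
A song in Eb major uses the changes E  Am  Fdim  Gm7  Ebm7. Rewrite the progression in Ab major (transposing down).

A Dm Bbdim Cm7 Abm7

Eb major down to Ab major is a perfect fifth; each chord root moves by that interval while the quality stays the same.
E: root E down a perfect fifth → A, giving A.
Am: root A down a perfect fifth → D, giving Dm.
Fdim: root F down a perfect fifth → Bb, giving Bbdim.
Gm7: root G down a perfect fifth → C, giving Cm7.
Ebm7: root Eb down a perfect fifth → Ab, giving Abm7.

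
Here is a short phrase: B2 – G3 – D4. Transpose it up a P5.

F#3 D4 A4

A perfect fifth up from B2 gives F#3.
G3 up a perfect fifth is D4.
D4 up a perfect fifth is A4.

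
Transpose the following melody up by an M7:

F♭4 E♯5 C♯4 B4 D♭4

Fb4: a seventh up reaches E, and 11 semitones makes it Eb5.
E#5: a seventh up reaches D, and 11 semitones makes it D##6.
C#4 up a major seventh is B#4.
B4 up a major seventh is A#5.
Db4: a seventh up reaches C, and 11 semitones makes it C5.

Eb5 D##6 B#4 A#5 C5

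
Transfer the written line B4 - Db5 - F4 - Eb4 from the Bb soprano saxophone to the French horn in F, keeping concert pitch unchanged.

E5 Gb5 Bb4 Ab4

First find concert pitch: the Bb soprano saxophone sounds a major second below written, so B4 Db5 F4 Eb4 sounds A4 Cb5 Eb4 Db4.
Then write for French horn in F: it sounds a perfect fifth below written, so the part must be a perfect fifth above concert.
A4 → E5
Cb5 → Gb5
Eb4 → Bb4
Db4 → Ab4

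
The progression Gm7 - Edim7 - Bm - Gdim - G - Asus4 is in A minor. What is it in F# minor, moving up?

Em7 C#dim7 G#m Edim E F#sus4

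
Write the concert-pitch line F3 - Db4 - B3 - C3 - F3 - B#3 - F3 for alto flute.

Bb3 Gb4 E4 F3 Bb3 E#4 Bb3

Written C4 sounds as G3 on the alto flute, so concert pitches are written a perfect fourth up.
F3 becomes Bb3
Db4 becomes Gb4
B3 becomes E4
C3 becomes F3
F3 becomes Bb3
B#3 becomes E#4
F3 becomes Bb3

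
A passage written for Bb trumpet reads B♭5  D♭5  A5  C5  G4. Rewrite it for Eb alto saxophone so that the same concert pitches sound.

F6 Ab5 E6 G5 D5

First find concert pitch: the Bb trumpet sounds a major second below written, so B♭5 D♭5 A5 C5 G4 sounds Ab5 Cb5 G5 Bb4 F4.
Then write for Eb alto saxophone: it sounds a major sixth below written, so the part must be a major sixth above concert.
Ab5 → F6
Cb5 → Ab5
G5 → E6
Bb4 → G5
F4 → D5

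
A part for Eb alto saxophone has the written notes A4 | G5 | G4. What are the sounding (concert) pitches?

C4 Bb4 Bb3

The Eb alto saxophone sounds a major sixth below written, so transpose each written note down a major sixth.
A4 gives C4
G5 gives Bb4
G4 gives Bb3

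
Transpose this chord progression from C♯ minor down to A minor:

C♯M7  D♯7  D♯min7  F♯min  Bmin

C♯ minor down to A minor is a major third; each chord root moves by that interval while the quality stays the same.
C♯M7: root C♯ down a major third → A, giving AM7.
D♯7: root D♯ down a major third → B, giving B7.
D♯min7: root D♯ down a major third → B, giving Bmin7.
F♯min: root F♯ down a major third → D, giving Dmin.
Bmin: root B down a major third → G, giving Gmin.

AM7 B7 Bmin7 Dmin Gmin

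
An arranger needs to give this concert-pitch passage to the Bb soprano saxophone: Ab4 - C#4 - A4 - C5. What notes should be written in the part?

Bb4 D#4 B4 D5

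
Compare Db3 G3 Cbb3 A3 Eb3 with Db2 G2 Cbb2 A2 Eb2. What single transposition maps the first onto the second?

down a perfect octave

From Db3 to Db2 is 8 letter names — an octave of some quality.
Db2 to Db3 is 12 semitones, which makes it a perfect octave; the second version is lower, so the direction is down.
Checking another pair — Eb3 → Eb2 — gives the same interval.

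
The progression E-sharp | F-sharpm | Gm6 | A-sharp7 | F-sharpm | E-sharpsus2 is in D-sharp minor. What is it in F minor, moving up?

D-sharp minor up to F minor is a diminished third; each chord root moves by that interval while the quality stays the same.
E-sharp: root E-sharp up a diminished third → G, giving G.
F-sharpm: root F-sharp up a diminished third → Ab, giving Abm.
Gm6: root G up a diminished third → Bbb, giving Bbbm6.
A-sharp7: root A-sharp up a diminished third → C, giving C7.
F-sharpm: root F-sharp up a diminished third → Ab, giving Abm.
E-sharpsus2: root E-sharp up a diminished third → G, giving Gsus2.

G Abm Bbbm6 C7 Abm Gsus2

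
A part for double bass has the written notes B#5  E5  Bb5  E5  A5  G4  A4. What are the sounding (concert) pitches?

B#4 E4 Bb4 E4 A4 G3 A3

Written C4 on the double bass sounds as C3, a perfect octave lower; apply that shift to every note.
B#5 -> B#4
E5 -> E4
Bb5 -> Bb4
E5 -> E4
A5 -> A4
G4 -> G3
A4 -> A3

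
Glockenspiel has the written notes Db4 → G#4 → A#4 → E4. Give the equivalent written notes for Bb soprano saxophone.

Eb6 A#6 B#6 F#6

First find concert pitch: the glockenspiel sounds a perfect fifteenth above written, so Db4 G#4 A#4 E4 sounds Db6 G#6 A#6 E6.
Then write for Bb soprano saxophone: it sounds a major second below written, so the part must be a major second above concert.
Db6 → Eb6
G#6 → A#6
A#6 → B#6
E6 → F#6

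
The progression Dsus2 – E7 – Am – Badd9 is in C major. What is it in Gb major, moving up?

Absus2 Bb7 Ebm Fadd9

C major up to Gb major is a diminished fifth; each chord root moves by that interval while the quality stays the same.
Dsus2: root D up a diminished fifth → Ab, giving Absus2.
E7: root E up a diminished fifth → Bb, giving Bb7.
Am: root A up a diminished fifth → Eb, giving Ebm.
Badd9: root B up a diminished fifth → F, giving Fadd9.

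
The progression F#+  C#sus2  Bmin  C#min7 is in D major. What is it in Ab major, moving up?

C+ Gsus2 Fmin Gmin7

D major up to Ab major is a diminished fifth; each chord root moves by that interval while the quality stays the same.
F#+: root F# up a diminished fifth → C, giving C+.
C#sus2: root C# up a diminished fifth → G, giving Gsus2.
Bmin: root B up a diminished fifth → F, giving Fmin.
C#min7: root C# up a diminished fifth → G, giving Gmin7.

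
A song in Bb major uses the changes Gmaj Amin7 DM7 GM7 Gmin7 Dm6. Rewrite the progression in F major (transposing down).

Dmaj Emin7 AM7 DM7 Dmin7 Am6

Bb major down to F major is a perfect fourth; each chord root moves by that interval while the quality stays the same.
Gmaj: root G down a perfect fourth → D, giving Dmaj.
Amin7: root A down a perfect fourth → E, giving Emin7.
DM7: root D down a perfect fourth → A, giving AM7.
GM7: root G down a perfect fourth → D, giving DM7.
Gmin7: root G down a perfect fourth → D, giving Dmin7.
Dm6: root D down a perfect fourth → A, giving Am6.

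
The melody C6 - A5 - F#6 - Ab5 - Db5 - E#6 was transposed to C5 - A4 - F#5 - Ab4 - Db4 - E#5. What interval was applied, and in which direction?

down a perfect octave

Take the first pair: C6 → C5. C to C spans 8 letter names, so the interval is some kind of octave.
C5 to C6 is 12 semitones, which makes it a perfect octave; the second version is lower, so the direction is down.
Checking another pair — E#6 → E#5 — gives the same interval.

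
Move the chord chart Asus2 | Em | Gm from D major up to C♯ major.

G#sus2 D#m F#m

D major up to C♯ major is a major seventh; each chord root moves by that interval while the quality stays the same.
Asus2: root A up a major seventh → G#, giving G#sus2.
Em: root E up a major seventh → D#, giving D#m.
Gm: root G up a major seventh → F#, giving F#m.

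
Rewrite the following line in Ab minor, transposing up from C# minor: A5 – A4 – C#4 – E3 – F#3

Fb6 Fb5 Ab4 Cb4 Db4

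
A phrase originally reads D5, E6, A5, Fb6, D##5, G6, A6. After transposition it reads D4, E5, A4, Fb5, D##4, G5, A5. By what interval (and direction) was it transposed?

down a perfect octave

From D5 to D4 is 8 letter names — an octave of some quality.
D4 to D5 is 12 semitones, which makes it a perfect octave; the second version is lower, so the direction is down.
Checking another pair — A6 → A5 — gives the same interval.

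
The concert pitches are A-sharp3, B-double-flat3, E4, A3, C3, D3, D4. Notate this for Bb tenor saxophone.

The Bb tenor saxophone sounds a major ninth below written, so the written part must be a major ninth above concert — transpose each note up.
A#3 becomes B#4
Bbb3 becomes Cb5
E4 becomes F#5
A3 becomes B4
C3 becomes D4
D3 becomes E4
D4 becomes E5

B#4 Cb5 F#5 B4 D4 E4 E5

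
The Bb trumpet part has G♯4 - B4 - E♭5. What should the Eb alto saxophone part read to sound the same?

D#5 F#5 Bb5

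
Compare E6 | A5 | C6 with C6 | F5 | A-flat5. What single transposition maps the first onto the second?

down a major third

Take the first pair: E6 → C6. E to C spans 3 letter names, so the interval is some kind of third.
C6 to E6 is 4 semitones, which makes it a major third; the second version is lower, so the direction is down.
Checking another pair — C6 → Ab5 — gives the same interval.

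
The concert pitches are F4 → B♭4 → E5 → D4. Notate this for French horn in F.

Written C4 sounds as F3 on the French horn in F, so concert pitches are written a perfect fifth up.
F4 to C5
Bb4 to F5
E5 to B5
D4 to A4

C5 F5 B5 A4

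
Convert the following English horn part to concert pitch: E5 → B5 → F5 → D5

A4 E5 Bb4 G4

Written C4 on the English horn sounds as F3, a perfect fifth lower; apply that shift to every note.
E5 gives A4
B5 gives E5
F5 gives Bb4
D5 gives G4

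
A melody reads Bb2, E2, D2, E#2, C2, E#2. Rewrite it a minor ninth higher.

Cb4 F3 Eb3 F#3 Db3 F#3

Bb2 → Cb4
E2 → F3
D2 → Eb3
E#2 → F#3
C2 → Db3
E#2 → F#3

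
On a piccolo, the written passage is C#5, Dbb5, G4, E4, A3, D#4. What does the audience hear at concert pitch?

The piccolo sounds a perfect octave above written, so transpose each written note up a perfect octave.
C#5 becomes C#6
Dbb5 becomes Dbb6
G4 becomes G5
E4 becomes E5
A3 becomes A4
D#4 becomes D#5

C#6 Dbb6 G5 E5 A4 D#5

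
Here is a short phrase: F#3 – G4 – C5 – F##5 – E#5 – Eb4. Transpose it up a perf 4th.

B3 C5 F5 B#5 A#5 Ab4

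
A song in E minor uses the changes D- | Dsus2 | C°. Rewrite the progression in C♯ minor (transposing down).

E minor down to C♯ minor is a minor third; each chord root moves by that interval while the quality stays the same.
D-: root D down a minor third → B, giving B-.
Dsus2: root D down a minor third → B, giving Bsus2.
C°: root C down a minor third → A, giving A°.

B- Bsus2 A°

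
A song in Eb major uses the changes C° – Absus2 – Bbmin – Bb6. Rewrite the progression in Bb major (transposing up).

Eb major up to Bb major is a perfect fifth; each chord root moves by that interval while the quality stays the same.
C°: root C up a perfect fifth → G, giving G°.
Absus2: root Ab up a perfect fifth → Eb, giving Ebsus2.
Bbmin: root Bb up a perfect fifth → F, giving Fmin.
Bb6: root Bb up a perfect fifth → F, giving F6.

G° Ebsus2 Fmin F6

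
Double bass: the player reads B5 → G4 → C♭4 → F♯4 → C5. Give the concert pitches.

B4 G3 Cb3 F#3 C4

The double bass sounds a perfect octave below written, so transpose each written note down a perfect octave.
B5 -> B4
G4 -> G3
Cb4 -> Cb3
F#4 -> F#3
C5 -> C4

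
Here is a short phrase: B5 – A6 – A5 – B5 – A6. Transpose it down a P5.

B5 down a perfect fifth is E5.
A6 down a perfect fifth is D6.
A5: a fifth down reaches D, and 7 semitones makes it D5.
B5: a fifth down reaches E, and 7 semitones makes it E5.
A6 down a perfect fifth is D6.

E5 D6 D5 E5 D6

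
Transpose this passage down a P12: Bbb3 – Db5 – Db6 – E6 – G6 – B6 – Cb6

Ebb2 Gb3 Gb4 A4 C5 E5 Fb4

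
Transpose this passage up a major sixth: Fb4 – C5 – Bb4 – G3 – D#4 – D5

Db5 A5 G5 E4 B#4 B5

Fb4 → Db5
C5 → A5
Bb4 → G5
G3 → E4
D#4 → B#4
D5 → B5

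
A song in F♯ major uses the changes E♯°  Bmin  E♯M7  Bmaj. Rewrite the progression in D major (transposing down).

C#° Gmin C#M7 Gmaj

F♯ major down to D major is a major third; each chord root moves by that interval while the quality stays the same.
E♯°: root E♯ down a major third → C#, giving C#°.
Bmin: root B down a major third → G, giving Gmin.
E♯M7: root E♯ down a major third → C#, giving C#M7.
Bmaj: root B down a major third → G, giving Gmaj.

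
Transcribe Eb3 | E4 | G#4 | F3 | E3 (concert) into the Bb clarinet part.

Written C4 sounds as Bb3 on the Bb clarinet, so concert pitches are written a major second up.
Eb3 -> F3
E4 -> F#4
G#4 -> A#4
F3 -> G3
E3 -> F#3

F3 F#4 A#4 G3 F#3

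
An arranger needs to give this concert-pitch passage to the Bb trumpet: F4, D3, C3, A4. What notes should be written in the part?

G4 E3 D3 B4

Written C4 sounds as Bb3 on the Bb trumpet, so concert pitches are written a major second up.
F4 to G4
D3 to E3
C3 to D3
A4 to B4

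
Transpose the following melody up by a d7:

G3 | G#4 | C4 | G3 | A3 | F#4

Fb4 F5 Bbb4 Fb4 Gb4 Eb5

G3: a seventh up reaches F, and 9 semitones makes it Fb4.
G#4 up a diminished seventh is F5.
C4 up a diminished seventh is Bbb4.
G3: a seventh up reaches F, and 9 semitones makes it Fb4.
A3 up a diminished seventh is Gb4.
F#4: a seventh up reaches E, and 9 semitones makes it Eb5.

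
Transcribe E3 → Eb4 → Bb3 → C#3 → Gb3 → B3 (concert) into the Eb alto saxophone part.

The Eb alto saxophone sounds a major sixth below written, so the written part must be a major sixth above concert — transpose each note up.
E3 to C#4
Eb4 to C5
Bb3 to G4
C#3 to A#3
Gb3 to Eb4
B3 to G#4

C#4 C5 G4 A#3 Eb4 G#4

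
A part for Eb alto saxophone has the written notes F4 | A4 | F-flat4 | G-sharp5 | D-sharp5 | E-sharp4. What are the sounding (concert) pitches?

Ab3 C4 Abb3 B4 F#4 G#3

The Eb alto saxophone sounds a major sixth below written, so transpose each written note down a major sixth.
F4 → Ab3
A4 → C4
Fb4 → Abb3
G#5 → B4
D#5 → F#4
E#4 → G#3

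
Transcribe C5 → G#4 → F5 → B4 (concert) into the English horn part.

Written C4 sounds as F3 on the English horn, so concert pitches are written a perfect fifth up.
C5 to G5
G#4 to D#5
F5 to C6
B4 to F#5

G5 D#5 C6 F#5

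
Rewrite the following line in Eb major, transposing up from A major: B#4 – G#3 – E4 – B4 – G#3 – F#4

F#5 D4 Bb4 F5 D4 C5

From A up to Eb is a diminished fifth; apply that to each pitch.
B#4 → F#5
G#3 → D4
E4 → Bb4
B4 → F5
G#3 → D4
F#4 → C5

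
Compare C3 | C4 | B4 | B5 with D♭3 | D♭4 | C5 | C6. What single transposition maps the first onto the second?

up a minor second

From C3 to Db3 is 2 letter names — a second of some quality.
C3 to Db3 is 1 semitone, which makes it a minor second; the second version is higher, so the direction is up.
Checking another pair — B5 → C6 — gives the same interval.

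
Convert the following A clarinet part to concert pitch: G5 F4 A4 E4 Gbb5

The A clarinet sounds a minor third below written, so transpose each written note down a minor third.
G5 → E5
F4 → D4
A4 → F#4
E4 → C#4
Gbb5 → Ebb5

E5 D4 F#4 C#4 Ebb5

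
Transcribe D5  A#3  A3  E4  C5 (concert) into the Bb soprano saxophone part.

E5 B#3 B3 F#4 D5

Written C4 sounds as Bb3 on the Bb soprano saxophone, so concert pitches are written a major second up.
D5 -> E5
A#3 -> B#3
A3 -> B3
E4 -> F#4
C5 -> D5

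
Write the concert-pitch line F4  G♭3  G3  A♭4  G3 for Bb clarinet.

Written C4 sounds as Bb3 on the Bb clarinet, so concert pitches are written a major second up.
F4 -> G4
Gb3 -> Ab3
G3 -> A3
Ab4 -> Bb4
G3 -> A3

G4 Ab3 A3 Bb4 A3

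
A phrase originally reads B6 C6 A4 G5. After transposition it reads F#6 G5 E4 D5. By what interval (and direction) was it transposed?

From B6 to F#6 is 4 letter names — a fourth of some quality.
F#6 to B6 is 5 semitones, which makes it a perfect fourth; the second version is lower, so the direction is down.
Checking another pair — G5 → D5 — gives the same interval.

down a perfect fourth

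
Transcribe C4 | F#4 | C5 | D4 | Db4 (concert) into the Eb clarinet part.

A3 D#4 A4 B3 Bb3

Written C4 sounds as Eb4 on the Eb clarinet, so concert pitches are written a minor third down.
C4 gives A3
F#4 gives D#4
C5 gives A4
D4 gives B3
Db4 gives Bb3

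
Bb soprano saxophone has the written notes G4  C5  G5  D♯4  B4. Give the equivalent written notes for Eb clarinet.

D4 G4 D5 A#3 F#4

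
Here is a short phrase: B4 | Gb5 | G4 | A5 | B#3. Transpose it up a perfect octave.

B4 to B5
Gb5 to Gb6
G4 to G5
A5 to A6
B#3 to B#4

B5 Gb6 G5 A6 B#4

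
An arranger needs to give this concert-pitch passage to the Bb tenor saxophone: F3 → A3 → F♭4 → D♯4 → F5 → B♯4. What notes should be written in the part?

Written C4 sounds as Bb2 on the Bb tenor saxophone, so concert pitches are written a major ninth up.
F3 gives G4
A3 gives B4
Fb4 gives Gb5
D#4 gives E#5
F5 gives G6
B#4 gives C##6

G4 B4 Gb5 E#5 G6 C##6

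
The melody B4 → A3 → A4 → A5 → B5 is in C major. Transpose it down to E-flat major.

D4 C3 C4 C5 D5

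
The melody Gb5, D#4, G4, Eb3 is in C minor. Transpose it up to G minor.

Db6 A#4 D5 Bb3

From C up to G is a perfect fifth; apply that to each pitch.
Gb5 gives Db6
D#4 gives A#4
G4 gives D5
Eb3 gives Bb3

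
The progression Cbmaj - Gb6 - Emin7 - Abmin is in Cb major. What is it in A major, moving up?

Cb major up to A major is an augmented sixth; each chord root moves by that interval while the quality stays the same.
Cbmaj: root Cb up an augmented sixth → A, giving Amaj.
Gb6: root Gb up an augmented sixth → E, giving E6.
Emin7: root E up an augmented sixth → C##, giving C##min7.
Abmin: root Ab up an augmented sixth → F#, giving F#min.

Amaj E6 C##min7 F#min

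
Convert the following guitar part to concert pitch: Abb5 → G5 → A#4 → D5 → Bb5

Abb4 G4 A#3 D4 Bb4

The guitar sounds a perfect octave below written, so transpose each written note down a perfect octave.
Abb5 gives Abb4
G5 gives G4
A#4 gives A#3
D5 gives D4
Bb5 gives Bb4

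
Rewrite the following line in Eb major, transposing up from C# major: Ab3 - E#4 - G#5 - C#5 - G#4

Cbb4 G4 Bb5 Eb5 Bb4

From C# up to Eb is a diminished third; apply that to each pitch.
Ab3 to Cbb4
E#4 to G4
G#5 to Bb5
C#5 to Eb5
G#4 to Bb4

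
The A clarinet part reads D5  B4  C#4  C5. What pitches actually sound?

B4 G#4 A#3 A4

Written C4 on the A clarinet sounds as A3, a minor third lower; apply that shift to every note.
D5 -> B4
B4 -> G#4
C#4 -> A#3
C5 -> A4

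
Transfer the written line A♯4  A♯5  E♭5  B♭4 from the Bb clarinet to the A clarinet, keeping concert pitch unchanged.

B4 B5 Fb5 Cb5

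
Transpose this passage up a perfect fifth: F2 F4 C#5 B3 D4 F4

C3 C5 G#5 F#4 A4 C5

F2 -> C3
F4 -> C5
C#5 -> G#5
B3 -> F#4
D4 -> A4
F4 -> C5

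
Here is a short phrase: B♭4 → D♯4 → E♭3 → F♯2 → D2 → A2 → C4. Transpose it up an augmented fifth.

F#5 A##4 B3 C##3 A#2 E#3 G#4

An augmented fifth up from Bb4 gives F#5.
D#4 up an augmented fifth is A##4.
An augmented fifth up from Eb3 gives B3.
F#2 up an augmented fifth is C##3.
An augmented fifth up from D2 gives A#2.
A2: a fifth up reaches E, and 8 semitones makes it E#3.
C4 up an augmented fifth is G#4.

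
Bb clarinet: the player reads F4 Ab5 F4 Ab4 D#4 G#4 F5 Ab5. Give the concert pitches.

Eb4 Gb5 Eb4 Gb4 C#4 F#4 Eb5 Gb5

The Bb clarinet sounds a major second below written, so transpose each written note down a major second.
F4 → Eb4
Ab5 → Gb5
F4 → Eb4
Ab4 → Gb4
D#4 → C#4
G#4 → F#4
F5 → Eb5
Ab5 → Gb5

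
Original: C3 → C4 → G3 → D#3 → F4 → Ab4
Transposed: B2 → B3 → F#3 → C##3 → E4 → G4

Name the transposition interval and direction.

From C3 to B2 is 2 letter names — a second of some quality.
B2 to C3 is 1 semitone, which makes it a minor second; the second version is lower, so the direction is down.
Checking another pair — Ab4 → G4 — gives the same interval.

down a minor second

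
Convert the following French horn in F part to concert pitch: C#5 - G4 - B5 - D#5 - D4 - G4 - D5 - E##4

The French horn in F sounds a perfect fifth below written, so transpose each written note down a perfect fifth.
C#5 -> F#4
G4 -> C4
B5 -> E5
D#5 -> G#4
D4 -> G3
G4 -> C4
D5 -> G4
E##4 -> A##3

F#4 C4 E5 G#4 G3 C4 G4 A##3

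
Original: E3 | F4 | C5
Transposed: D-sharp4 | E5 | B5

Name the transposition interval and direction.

up a major seventh

From E3 to D#4 is 7 letter names — a seventh of some quality.
E3 to D#4 is 11 semitones, which makes it a major seventh; the second version is higher, so the direction is up.
Checking another pair — C5 → B5 — gives the same interval.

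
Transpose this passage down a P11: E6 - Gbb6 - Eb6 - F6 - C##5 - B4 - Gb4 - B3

B4 Dbb5 Bb4 C5 G##3 F#3 Db3 F#2

A perfect eleventh down from E6 gives B4.
Gbb6: an eleventh down reaches D, and 17 semitones makes it Dbb5.
Eb6: an eleventh down reaches B, and 17 semitones makes it Bb4.
F6 down a perfect eleventh is C5.
C##5: an eleventh down reaches G, and 17 semitones makes it G##3.
B4 down a perfect eleventh is F#3.
A perfect eleventh down from Gb4 gives Db3.
A perfect eleventh down from B3 gives F#2.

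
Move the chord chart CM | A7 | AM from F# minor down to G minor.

DbM Bb7 BbM

F# minor down to G minor is a major seventh; each chord root moves by that interval while the quality stays the same.
CM: root C down a major seventh → Db, giving DbM.
A7: root A down a major seventh → Bb, giving Bb7.
AM: root A down a major seventh → Bb, giving BbM.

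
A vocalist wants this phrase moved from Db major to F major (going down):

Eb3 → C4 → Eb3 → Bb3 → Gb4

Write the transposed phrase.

Db major to F major down is a minor sixth, so every note moves down by that interval.
Eb3 to G2
C4 to E3
Eb3 to G2
Bb3 to D3
Gb4 to Bb3

G2 E3 G2 D3 Bb3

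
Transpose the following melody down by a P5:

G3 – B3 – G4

C3 E3 C4

G3: a fifth down reaches C, and 7 semitones makes it C3.
A perfect fifth down from B3 gives E3.
A perfect fifth down from G4 gives C4.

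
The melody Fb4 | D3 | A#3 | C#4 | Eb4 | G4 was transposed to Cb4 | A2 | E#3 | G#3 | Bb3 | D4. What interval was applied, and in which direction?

From Fb4 to Cb4 is 4 letter names — a fourth of some quality.
Cb4 to Fb4 is 5 semitones, which makes it a perfect fourth; the second version is lower, so the direction is down.
Checking another pair — G4 → D4 — gives the same interval.

down a perfect fourth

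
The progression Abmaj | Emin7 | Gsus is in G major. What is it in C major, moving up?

Dbmaj Amin7 Csus

G major up to C major is a perfect fourth; each chord root moves by that interval while the quality stays the same.
Abmaj: root Ab up a perfect fourth → Db, giving Dbmaj.
Emin7: root E up a perfect fourth → A, giving Amin7.
Gsus: root G up a perfect fourth → C, giving Csus.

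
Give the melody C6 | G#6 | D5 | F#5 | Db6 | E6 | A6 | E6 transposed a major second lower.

C6: a second down reaches B, and 2 semitones makes it Bb5.
A major second down from G#6 gives F#6.
A major second down from D5 gives C5.
F#5 down a major second is E5.
Db6 down a major second is Cb6.
E6 down a major second is D6.
A major second down from A6 gives G6.
E6 down a major second is D6.

Bb5 F#6 C5 E5 Cb6 D6 G6 D6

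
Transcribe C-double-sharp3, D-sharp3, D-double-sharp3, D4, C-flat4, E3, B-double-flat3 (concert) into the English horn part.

G##3 A#3 A##3 A4 Gb4 B3 Fb4

Written C4 sounds as F3 on the English horn, so concert pitches are written a perfect fifth up.
C##3 → G##3
D#3 → A#3
D##3 → A##3
D4 → A4
Cb4 → Gb4
E3 → B3
Bbb3 → Fb4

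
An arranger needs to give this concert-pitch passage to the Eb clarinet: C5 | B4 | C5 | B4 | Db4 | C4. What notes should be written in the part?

A4 G#4 A4 G#4 Bb3 A3

The Eb clarinet sounds a minor third above written, so the written part must be a minor third below concert — transpose each note down.
C5 -> A4
B4 -> G#4
C5 -> A4
B4 -> G#4
Db4 -> Bb3
C4 -> A3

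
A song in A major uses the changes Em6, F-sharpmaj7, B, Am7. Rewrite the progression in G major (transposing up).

Dm6 Emaj7 A Gm7

A major up to G major is a minor seventh; each chord root moves by that interval while the quality stays the same.
Em6: root E up a minor seventh → D, giving Dm6.
F-sharpmaj7: root F-sharp up a minor seventh → E, giving Emaj7.
B: root B up a minor seventh → A, giving A.
Am7: root A up a minor seventh → G, giving Gm7.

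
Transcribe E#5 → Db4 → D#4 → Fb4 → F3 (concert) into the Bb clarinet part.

The Bb clarinet sounds a major second below written, so the written part must be a major second above concert — transpose each note up.
E#5 becomes F##5
Db4 becomes Eb4
D#4 becomes E#4
Fb4 becomes Gb4
F3 becomes G3

F##5 Eb4 E#4 Gb4 G3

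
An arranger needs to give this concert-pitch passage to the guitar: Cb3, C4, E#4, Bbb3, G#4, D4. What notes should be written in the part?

Cb4 C5 E#5 Bbb4 G#5 D5

The guitar sounds a perfect octave below written, so the written part must be a perfect octave above concert — transpose each note up.
Cb3 -> Cb4
C4 -> C5
E#4 -> E#5
Bbb3 -> Bbb4
G#4 -> G#5
D4 -> D5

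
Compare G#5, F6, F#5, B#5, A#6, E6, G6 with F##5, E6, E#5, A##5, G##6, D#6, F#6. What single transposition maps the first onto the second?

down a minor second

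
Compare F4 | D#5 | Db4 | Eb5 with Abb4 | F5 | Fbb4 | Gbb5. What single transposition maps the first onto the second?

From F4 to Abb4 is 3 letter names — a third of some quality.
F4 to Abb4 is 2 semitones, which makes it a diminished third; the second version is higher, so the direction is up.
Checking another pair — Eb5 → Gbb5 — gives the same interval.

up a diminished third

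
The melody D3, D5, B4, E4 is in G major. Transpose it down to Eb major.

Bb2 Bb4 G4 C4

From G down to Eb is a major third; apply that to each pitch.
D3 → Bb2
D5 → Bb4
B4 → G4
E4 → C4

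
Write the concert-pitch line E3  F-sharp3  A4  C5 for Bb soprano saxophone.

F#3 G#3 B4 D5

The Bb soprano saxophone sounds a major second below written, so the written part must be a major second above concert — transpose each note up.
E3 to F#3
F#3 to G#3
A4 to B4
C5 to D5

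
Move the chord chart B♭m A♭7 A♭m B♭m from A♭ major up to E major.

F#m E7 Em F#m

A♭ major up to E major is an augmented fifth; each chord root moves by that interval while the quality stays the same.
B♭m: root B♭ up an augmented fifth → F#, giving F#m.
A♭7: root A♭ up an augmented fifth → E, giving E7.
A♭m: root A♭ up an augmented fifth → E, giving Em.
B♭m: root B♭ up an augmented fifth → F#, giving F#m.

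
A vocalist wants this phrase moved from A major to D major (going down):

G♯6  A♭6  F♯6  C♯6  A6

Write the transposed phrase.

C#6 Db6 B5 F#5 D6

A major to D major down is a perfect fifth, so every note moves down by that interval.
G#6 to C#6
Ab6 to Db6
F#6 to B5
C#6 to F#5
A6 to D6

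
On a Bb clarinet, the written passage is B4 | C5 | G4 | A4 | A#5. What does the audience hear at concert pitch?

Written C4 on the Bb clarinet sounds as Bb3, a major second lower; apply that shift to every note.
B4 → A4
C5 → Bb4
G4 → F4
A4 → G4
A#5 → G#5

A4 Bb4 F4 G4 G#5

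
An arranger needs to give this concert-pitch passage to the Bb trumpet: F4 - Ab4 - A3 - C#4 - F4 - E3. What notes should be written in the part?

G4 Bb4 B3 D#4 G4 F#3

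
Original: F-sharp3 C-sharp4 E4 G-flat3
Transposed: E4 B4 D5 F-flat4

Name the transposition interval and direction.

up a minor seventh

From F#3 to E4 is 7 letter names — a seventh of some quality.
F#3 to E4 is 10 semitones, which makes it a minor seventh; the second version is higher, so the direction is up.
Checking another pair — Gb3 → Fb4 — gives the same interval.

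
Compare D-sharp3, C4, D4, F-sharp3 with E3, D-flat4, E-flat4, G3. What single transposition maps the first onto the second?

up a minor second

From D#3 to E3 is 2 letter names — a second of some quality.
D#3 to E3 is 1 semitone, which makes it a minor second; the second version is higher, so the direction is up.
Checking another pair — F#3 → G3 — gives the same interval.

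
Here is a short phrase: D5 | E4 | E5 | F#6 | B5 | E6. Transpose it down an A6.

D5 becomes Fb4
E4 becomes Gb3
E5 becomes Gb4
F#6 becomes Ab5
B5 becomes Db5
E6 becomes Gb5

Fb4 Gb3 Gb4 Ab5 Db5 Gb5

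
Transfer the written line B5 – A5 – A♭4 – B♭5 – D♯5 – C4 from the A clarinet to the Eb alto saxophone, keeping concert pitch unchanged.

E#6 D#6 D5 E6 G##5 F#4

First find concert pitch: the A clarinet sounds a minor third below written, so B5 A5 A♭4 B♭5 D♯5 C4 sounds G#5 F#5 F4 G5 B#4 A3.
Then write for Eb alto saxophone: it sounds a major sixth below written, so the part must be a major sixth above concert.
G#5 → E#6
F#5 → D#6
F4 → D5
G5 → E6
B#4 → G##5
A3 → F#4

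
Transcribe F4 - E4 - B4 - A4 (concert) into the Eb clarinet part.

D4 C#4 G#4 F#4

Written C4 sounds as Eb4 on the Eb clarinet, so concert pitches are written a minor third down.
F4 -> D4
E4 -> C#4
B4 -> G#4
A4 -> F#4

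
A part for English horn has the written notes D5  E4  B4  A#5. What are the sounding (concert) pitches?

G4 A3 E4 D#5

Written C4 on the English horn sounds as F3, a perfect fifth lower; apply that shift to every note.
D5 -> G4
E4 -> A3
B4 -> E4
A#5 -> D#5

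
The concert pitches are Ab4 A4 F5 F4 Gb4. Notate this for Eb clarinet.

F4 F#4 D5 D4 Eb4

The Eb clarinet sounds a minor third above written, so the written part must be a minor third below concert — transpose each note down.
Ab4 gives F4
A4 gives F#4
F5 gives D5
F4 gives D4
Gb4 gives Eb4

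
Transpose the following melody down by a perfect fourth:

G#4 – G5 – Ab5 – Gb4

D#4 D5 Eb5 Db4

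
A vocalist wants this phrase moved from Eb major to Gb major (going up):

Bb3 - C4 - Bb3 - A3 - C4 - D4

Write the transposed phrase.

Db4 Eb4 Db4 C4 Eb4 F4

From Eb up to Gb is a minor third; apply that to each pitch.
Bb3 → Db4
C4 → Eb4
Bb3 → Db4
A3 → C4
C4 → Eb4
D4 → F4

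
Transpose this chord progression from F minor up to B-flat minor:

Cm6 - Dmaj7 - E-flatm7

Fm6 Gmaj7 Abm7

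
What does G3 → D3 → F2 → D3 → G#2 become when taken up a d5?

G3: a fifth up reaches D, and 6 semitones makes it Db4.
D3: a fifth up reaches A, and 6 semitones makes it Ab3.
F2: a fifth up reaches C, and 6 semitones makes it Cb3.
A diminished fifth up from D3 gives Ab3.
A diminished fifth up from G#2 gives D3.

Db4 Ab3 Cb3 Ab3 D3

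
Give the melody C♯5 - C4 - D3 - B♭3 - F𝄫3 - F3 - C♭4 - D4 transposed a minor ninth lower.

C#5 down a minor ninth is B#3.
A minor ninth down from C4 gives B2.
D3 down a minor ninth is C#2.
Bb3 down a minor ninth is A2.
Fbb3: a ninth down reaches E, and 13 semitones makes it Ebb2.
F3 down a minor ninth is E2.
Cb4: a ninth down reaches B, and 13 semitones makes it Bb2.
D4 down a minor ninth is C#3.

B#3 B2 C#2 A2 Ebb2 E2 Bb2 C#3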